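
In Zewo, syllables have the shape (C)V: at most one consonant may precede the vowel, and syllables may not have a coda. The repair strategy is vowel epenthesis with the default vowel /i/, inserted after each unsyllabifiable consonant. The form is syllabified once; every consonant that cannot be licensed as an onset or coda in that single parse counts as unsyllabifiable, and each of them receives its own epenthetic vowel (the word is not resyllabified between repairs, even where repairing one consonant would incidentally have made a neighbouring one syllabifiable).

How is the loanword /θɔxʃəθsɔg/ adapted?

Syllabifying with onset maximization leaves /x/, /θ/, /g/ stranded (no codas are permitted; onsets are limited to one consonant).
Inserting the epenthetic vowel yields /x/ → /xi/, /θ/ → /θi/, /g/ → /gi/.

θɔxiʃəθisɔgi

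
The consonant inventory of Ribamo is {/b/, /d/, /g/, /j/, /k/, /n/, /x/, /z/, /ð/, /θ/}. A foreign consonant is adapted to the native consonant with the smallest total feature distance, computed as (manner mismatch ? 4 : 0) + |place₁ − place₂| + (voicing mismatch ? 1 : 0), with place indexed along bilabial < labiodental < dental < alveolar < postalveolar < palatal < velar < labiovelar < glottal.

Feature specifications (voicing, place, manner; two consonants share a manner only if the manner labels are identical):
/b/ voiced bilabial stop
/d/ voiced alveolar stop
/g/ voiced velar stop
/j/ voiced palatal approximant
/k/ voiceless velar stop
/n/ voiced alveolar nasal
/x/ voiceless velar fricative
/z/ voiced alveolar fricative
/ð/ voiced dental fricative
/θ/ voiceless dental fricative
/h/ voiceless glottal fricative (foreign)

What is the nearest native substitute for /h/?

/x/ is closest: same manner (fricative), place distance 2 (glottal→velar), same voicing; total 2. Next closest is /k/ at distance 6.

x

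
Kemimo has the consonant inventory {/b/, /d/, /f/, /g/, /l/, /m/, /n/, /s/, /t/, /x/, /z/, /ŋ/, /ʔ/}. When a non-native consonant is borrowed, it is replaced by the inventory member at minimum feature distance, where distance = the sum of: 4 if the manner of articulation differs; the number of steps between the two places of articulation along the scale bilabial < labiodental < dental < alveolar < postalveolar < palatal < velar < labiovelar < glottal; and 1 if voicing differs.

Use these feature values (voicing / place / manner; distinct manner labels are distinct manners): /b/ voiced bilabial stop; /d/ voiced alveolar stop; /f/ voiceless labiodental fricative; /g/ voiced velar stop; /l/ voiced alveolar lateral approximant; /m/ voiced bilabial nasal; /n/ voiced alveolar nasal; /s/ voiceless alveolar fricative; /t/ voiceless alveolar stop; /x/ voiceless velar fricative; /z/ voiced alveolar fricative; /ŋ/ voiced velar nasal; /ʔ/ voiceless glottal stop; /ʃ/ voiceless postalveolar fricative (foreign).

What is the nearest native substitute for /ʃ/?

s

/s/ is closest: same manner (fricative), place distance 1 (postalveolar→alveolar), same voicing; total 1. Next closest is /x/ at distance 2.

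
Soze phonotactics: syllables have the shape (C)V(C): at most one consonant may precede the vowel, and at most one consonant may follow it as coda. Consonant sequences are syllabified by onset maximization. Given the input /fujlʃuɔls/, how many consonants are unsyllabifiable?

2

Syllabifying with onset maximization leaves /l/, /s/ stranded (at most one coda consonant is licensed; onsets are limited to one consonant).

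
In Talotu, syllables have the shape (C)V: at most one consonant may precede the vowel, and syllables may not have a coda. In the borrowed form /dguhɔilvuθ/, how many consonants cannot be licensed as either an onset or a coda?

3

Under (C)V, the unsyllabifiable consonants are /d/, /l/, /θ/ (no codas are permitted; onsets are limited to one consonant).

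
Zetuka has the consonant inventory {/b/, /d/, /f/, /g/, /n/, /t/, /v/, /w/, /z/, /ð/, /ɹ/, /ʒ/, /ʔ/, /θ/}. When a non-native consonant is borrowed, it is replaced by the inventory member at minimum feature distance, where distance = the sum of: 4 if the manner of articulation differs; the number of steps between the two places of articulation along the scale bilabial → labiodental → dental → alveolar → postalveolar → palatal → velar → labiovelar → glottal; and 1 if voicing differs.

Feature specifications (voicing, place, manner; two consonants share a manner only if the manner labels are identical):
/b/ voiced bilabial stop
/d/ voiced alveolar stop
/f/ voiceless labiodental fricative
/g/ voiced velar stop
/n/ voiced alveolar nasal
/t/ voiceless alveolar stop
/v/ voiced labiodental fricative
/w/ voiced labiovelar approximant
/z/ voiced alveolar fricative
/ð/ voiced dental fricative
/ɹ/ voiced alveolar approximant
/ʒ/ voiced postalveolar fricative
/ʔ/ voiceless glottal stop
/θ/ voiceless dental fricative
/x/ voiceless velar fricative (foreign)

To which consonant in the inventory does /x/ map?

/ʒ/ is closest: same manner (fricative), place distance 2 (velar→postalveolar), voicing differs (+1); total 3. Next closest is /z/ at distance 4.

ʒ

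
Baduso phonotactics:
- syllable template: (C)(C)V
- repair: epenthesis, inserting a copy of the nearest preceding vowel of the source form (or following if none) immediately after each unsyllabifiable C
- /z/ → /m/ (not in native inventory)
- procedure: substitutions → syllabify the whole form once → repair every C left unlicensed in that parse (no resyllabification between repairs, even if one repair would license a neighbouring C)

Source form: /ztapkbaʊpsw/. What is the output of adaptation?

mtapakbaʊpʊsʊwʊ

Substitution: /z/ → /m/, giving /mtapkbaʊpsw/.
Under (C)(C)V, the unsyllabifiable consonants are /p/, /p/, /s/, /w/ (no codas are permitted; onsets may contain at most 2 consonants).
Inserting the epenthetic vowel yields /p/ → /pa/, /p/ → /pʊ/, /s/ → /sʊ/, /w/ → /wʊ/.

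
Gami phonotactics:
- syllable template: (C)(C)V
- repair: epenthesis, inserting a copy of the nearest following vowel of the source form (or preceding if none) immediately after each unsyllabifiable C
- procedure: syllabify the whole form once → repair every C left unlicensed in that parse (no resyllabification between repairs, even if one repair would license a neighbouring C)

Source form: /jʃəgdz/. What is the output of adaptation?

jʃəgədəzə

The consonants /g/, /d/, /z/ cannot be parsed into a legal (C)(C)V syllable (no codas are permitted; onsets may contain at most 2 consonants).
Epenthesis after each stranded consonant: /g/ → /gə/, /d/ → /də/, /z/ → /zə/.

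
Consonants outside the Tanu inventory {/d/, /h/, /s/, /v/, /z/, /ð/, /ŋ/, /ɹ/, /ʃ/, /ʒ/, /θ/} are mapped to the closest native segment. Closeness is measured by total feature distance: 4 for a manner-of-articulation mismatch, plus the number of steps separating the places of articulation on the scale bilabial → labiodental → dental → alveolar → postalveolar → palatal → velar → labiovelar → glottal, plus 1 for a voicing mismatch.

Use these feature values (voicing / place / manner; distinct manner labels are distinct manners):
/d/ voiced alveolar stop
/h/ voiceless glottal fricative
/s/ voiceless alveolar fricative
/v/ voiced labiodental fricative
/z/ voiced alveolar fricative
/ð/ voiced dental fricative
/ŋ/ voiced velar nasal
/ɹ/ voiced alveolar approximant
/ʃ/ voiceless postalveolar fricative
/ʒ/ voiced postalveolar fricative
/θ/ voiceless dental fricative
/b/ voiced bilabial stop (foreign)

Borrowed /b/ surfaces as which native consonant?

/d/ is closest: same manner (stop), place distance 3 (bilabial→alveolar), same voicing; total 3. Next closest is /v/ at distance 5.

d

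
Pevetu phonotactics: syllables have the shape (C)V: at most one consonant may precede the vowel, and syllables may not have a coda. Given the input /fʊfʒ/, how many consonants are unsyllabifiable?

Syllabifying with onset maximization leaves /f/, /ʒ/ stranded (no codas are permitted; onsets are limited to one consonant).

2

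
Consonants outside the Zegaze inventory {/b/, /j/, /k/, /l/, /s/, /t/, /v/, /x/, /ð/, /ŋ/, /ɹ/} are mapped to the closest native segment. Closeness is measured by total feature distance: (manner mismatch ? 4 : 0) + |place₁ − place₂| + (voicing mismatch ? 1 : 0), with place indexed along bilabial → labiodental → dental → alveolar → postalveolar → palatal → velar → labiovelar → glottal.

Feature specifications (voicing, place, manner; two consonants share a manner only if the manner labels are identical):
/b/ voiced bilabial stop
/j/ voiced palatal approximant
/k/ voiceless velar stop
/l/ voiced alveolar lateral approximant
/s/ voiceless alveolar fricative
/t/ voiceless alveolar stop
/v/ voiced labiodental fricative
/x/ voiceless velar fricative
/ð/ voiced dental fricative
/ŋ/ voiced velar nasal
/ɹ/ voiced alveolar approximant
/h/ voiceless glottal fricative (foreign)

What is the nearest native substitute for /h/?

x

/x/ is closest: same manner (fricative), place distance 2 (glottal→velar), same voicing; total 2. Next closest is /s/ at distance 5.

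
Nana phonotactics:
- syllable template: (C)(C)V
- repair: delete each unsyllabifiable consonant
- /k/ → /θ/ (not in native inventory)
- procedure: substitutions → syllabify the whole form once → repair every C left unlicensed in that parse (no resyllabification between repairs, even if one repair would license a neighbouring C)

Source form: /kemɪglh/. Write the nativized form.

θemɪ

Substitution: /k/ → /θ/, giving /θemɪglh/.
Under (C)(C)V, the unsyllabifiable consonants are /g/, /l/, /h/ (no codas are permitted; onsets may contain at most 2 consonants).
Each unlicensed consonant is deleted: /g/, /l/, /h/.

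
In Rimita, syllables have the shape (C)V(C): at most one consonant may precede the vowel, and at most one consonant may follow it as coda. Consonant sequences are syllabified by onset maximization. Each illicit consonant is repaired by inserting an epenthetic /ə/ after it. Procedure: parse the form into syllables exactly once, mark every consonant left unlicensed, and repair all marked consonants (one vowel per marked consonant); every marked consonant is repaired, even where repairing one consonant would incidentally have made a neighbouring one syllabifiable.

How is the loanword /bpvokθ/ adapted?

The consonants /b/, /p/, /θ/ cannot be parsed into a legal (C)V(C) syllable (at most one coda consonant is licensed; onsets are limited to one consonant).
Each unlicensed consonant becomes the onset of a new syllable: /b/ → /bə/, /p/ → /pə/, /θ/ → /θə/.

bəpəvokθə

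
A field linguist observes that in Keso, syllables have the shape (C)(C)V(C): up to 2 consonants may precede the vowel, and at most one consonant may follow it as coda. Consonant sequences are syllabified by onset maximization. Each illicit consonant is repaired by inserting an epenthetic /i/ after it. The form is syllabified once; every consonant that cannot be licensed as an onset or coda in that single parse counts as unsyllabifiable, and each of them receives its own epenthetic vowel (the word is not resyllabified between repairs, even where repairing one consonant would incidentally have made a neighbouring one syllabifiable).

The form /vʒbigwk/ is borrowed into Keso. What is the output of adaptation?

viʒbigwiki

Syllabifying with onset maximization leaves /v/, /w/, /k/ stranded (at most one coda consonant is licensed; onsets may contain at most 2 consonants).
Inserting the epenthetic vowel yields /v/ → /vi/, /w/ → /wi/, /k/ → /ki/.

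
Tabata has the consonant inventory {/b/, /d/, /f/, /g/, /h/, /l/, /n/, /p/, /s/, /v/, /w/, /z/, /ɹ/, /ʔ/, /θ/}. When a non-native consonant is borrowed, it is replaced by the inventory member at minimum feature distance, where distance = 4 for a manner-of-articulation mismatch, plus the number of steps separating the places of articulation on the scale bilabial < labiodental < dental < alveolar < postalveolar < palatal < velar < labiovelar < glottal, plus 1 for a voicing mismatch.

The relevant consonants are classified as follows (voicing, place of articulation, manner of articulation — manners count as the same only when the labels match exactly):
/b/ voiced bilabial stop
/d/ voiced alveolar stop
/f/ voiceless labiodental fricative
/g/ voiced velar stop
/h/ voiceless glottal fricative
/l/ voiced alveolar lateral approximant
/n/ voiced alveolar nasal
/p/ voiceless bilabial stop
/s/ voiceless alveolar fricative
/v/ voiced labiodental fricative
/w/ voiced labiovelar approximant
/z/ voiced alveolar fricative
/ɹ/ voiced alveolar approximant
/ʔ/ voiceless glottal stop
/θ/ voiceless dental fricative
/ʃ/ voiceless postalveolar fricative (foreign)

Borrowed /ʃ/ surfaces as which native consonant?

/s/ is closest: same manner (fricative), place distance 1 (postalveolar→alveolar), same voicing; total 1. Next closest is /z/ at distance 2.

s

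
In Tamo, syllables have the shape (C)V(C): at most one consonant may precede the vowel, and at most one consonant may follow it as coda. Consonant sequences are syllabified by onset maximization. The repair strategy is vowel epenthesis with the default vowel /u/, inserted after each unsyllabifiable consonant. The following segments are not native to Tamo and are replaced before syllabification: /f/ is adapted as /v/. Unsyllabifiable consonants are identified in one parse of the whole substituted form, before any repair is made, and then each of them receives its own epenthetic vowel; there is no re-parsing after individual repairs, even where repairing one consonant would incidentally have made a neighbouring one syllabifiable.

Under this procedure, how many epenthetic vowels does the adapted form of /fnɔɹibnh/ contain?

3

After substitution the input is /vnɔɹibnh/.
The unsyllabifiable consonants are /v/, /n/, /h/; each receives one epenthetic vowel.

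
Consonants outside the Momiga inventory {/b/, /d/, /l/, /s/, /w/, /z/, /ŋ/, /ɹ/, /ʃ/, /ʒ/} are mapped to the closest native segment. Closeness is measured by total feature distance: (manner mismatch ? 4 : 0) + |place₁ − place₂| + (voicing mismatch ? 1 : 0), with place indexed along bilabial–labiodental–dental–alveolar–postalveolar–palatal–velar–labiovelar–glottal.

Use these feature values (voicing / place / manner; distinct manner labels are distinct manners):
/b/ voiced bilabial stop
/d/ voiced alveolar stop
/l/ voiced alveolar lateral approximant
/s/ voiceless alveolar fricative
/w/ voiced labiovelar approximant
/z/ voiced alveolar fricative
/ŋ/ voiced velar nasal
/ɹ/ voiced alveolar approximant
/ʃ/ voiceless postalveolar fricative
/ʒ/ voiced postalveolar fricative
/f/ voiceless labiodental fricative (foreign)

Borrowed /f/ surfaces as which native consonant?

/s/ is closest: same manner (fricative), place distance 2 (labiodental→alveolar), same voicing; total 2. Next closest is /z/ at distance 3.

s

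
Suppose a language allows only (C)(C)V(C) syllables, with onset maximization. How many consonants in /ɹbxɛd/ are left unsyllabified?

1

Syllabifying with onset maximization leaves /ɹ/ stranded (at most one coda consonant is licensed; onsets may contain at most 2 consonants).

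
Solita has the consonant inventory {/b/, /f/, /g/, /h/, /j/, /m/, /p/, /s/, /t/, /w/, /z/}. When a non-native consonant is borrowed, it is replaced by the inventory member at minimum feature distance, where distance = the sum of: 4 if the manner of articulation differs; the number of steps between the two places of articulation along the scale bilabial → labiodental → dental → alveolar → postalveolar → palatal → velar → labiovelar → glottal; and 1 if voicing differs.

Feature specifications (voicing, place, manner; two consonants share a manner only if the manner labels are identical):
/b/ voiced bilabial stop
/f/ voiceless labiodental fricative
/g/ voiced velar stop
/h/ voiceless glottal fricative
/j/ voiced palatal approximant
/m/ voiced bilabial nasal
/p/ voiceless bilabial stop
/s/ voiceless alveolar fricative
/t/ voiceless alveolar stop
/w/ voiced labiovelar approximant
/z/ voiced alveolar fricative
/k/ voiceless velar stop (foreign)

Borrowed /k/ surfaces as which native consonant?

g

/g/ is closest: same manner (stop), place distance 0 (velar→velar), voicing differs (+1); total 1. Next closest is /t/ at distance 3.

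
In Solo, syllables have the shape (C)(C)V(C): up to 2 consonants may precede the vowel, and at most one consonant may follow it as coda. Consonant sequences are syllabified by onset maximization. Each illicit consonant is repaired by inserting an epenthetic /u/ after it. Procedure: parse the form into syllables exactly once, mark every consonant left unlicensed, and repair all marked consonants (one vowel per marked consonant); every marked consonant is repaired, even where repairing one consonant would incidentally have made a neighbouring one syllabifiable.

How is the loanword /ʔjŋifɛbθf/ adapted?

ʔujŋifɛbθufu

Under (C)(C)V(C), the unsyllabifiable consonants are /ʔ/, /θ/, /f/ (at most one coda consonant is licensed; onsets may contain at most 2 consonants).
Inserting the epenthetic vowel yields /ʔ/ → /ʔu/, /θ/ → /θu/, /f/ → /fu/.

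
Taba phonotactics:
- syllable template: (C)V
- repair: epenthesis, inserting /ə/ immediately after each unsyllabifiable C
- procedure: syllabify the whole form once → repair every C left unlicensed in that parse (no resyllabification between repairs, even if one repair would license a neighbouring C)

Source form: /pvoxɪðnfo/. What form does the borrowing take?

pəvoxɪðənəfo

The consonants /p/, /ð/, /n/ cannot be parsed into a legal (C)V syllable (no codas are permitted; onsets are limited to one consonant).
Each unlicensed consonant becomes the onset of a new syllable: /p/ → /pə/, /ð/ → /ðə/, /n/ → /nə/.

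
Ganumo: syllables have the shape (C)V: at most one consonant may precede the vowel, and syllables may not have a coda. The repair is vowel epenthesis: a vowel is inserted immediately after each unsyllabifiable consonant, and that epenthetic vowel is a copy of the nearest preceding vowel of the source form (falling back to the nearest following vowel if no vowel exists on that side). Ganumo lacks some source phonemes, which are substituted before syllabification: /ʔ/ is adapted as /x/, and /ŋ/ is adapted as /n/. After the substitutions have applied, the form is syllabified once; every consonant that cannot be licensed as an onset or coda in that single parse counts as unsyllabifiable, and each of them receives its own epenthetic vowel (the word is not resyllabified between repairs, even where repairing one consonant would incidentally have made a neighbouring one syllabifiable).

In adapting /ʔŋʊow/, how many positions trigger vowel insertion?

2

After substitution the input is /xnʊow/.
The unsyllabifiable consonants are /x/, /w/; each receives one epenthetic vowel.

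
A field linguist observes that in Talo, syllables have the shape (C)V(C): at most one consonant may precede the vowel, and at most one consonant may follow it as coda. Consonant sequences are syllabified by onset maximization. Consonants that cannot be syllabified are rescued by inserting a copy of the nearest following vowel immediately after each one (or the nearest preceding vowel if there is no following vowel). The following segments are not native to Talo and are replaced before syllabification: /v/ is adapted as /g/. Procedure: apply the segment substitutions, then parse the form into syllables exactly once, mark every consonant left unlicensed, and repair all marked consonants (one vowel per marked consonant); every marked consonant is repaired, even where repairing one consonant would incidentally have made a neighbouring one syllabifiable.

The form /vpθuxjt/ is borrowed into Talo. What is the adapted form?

gupuθuxjutu

Substitution: /v/ → /g/, giving /gpθuxjt/.
Under (C)V(C), the unsyllabifiable consonants are /g/, /p/, /j/, /t/ (at most one coda consonant is licensed; onsets are limited to one consonant).
Each unlicensed consonant becomes the onset of a new syllable: /g/ → /gu/, /p/ → /pu/, /j/ → /ju/, /t/ → /tu/.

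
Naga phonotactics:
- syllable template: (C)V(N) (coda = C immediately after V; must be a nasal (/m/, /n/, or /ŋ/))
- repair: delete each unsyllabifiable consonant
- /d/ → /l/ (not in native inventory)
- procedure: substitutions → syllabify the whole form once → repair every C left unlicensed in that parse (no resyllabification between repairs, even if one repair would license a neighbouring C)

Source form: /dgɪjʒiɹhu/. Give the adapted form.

Substitution: /d/ → /l/, giving /lgɪjʒiɹhu/.
Syllabifying with onset maximization leaves /l/, /j/, /ɹ/ stranded (only a nasal (/m/, /n/, or /ŋ/) is licensed in coda position; onsets are limited to one consonant).
Deleting the stranded consonants removes /l/, /j/, /ɹ/.

gɪʒihu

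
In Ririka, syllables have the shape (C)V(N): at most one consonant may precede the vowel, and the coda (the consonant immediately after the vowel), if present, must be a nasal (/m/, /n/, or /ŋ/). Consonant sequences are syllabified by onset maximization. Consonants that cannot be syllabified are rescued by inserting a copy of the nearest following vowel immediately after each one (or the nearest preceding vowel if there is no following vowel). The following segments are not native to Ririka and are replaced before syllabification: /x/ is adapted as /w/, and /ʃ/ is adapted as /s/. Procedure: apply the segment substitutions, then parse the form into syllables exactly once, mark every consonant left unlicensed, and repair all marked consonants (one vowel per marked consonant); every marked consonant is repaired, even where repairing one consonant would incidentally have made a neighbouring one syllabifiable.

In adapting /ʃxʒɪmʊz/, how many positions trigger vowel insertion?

3

After substitution the input is /swʒɪmʊz/.
The unsyllabifiable consonants are /s/, /w/, /z/; each receives one epenthetic vowel.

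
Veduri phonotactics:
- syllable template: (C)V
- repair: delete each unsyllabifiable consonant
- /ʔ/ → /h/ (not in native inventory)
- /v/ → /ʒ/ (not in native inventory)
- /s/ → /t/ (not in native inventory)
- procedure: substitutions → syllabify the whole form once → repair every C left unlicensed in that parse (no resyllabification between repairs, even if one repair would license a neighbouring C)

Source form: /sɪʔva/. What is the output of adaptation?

Substitution: /s/ → /t/, /ʔ/ → /h/, /v/ → /ʒ/, giving /tɪhʒa/.
Syllabifying with onset maximization leaves /h/ stranded (no codas are permitted; onsets are limited to one consonant).
Deleting the stranded consonants removes /h/.

tɪʒa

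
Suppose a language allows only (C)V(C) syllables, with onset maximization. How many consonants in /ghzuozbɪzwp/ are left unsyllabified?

4

The consonants /g/, /h/, /w/, /p/ cannot be parsed into a legal (C)V(C) syllable (at most one coda consonant is licensed; onsets are limited to one consonant).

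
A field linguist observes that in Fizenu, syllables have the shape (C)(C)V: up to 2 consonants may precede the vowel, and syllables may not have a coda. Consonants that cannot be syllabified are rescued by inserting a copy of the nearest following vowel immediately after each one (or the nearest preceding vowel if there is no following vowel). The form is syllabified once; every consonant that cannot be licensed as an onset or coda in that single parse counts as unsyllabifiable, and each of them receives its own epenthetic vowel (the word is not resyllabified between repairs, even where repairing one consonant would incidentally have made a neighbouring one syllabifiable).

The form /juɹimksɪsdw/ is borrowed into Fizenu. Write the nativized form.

juɹimɪksɪsɪdɪwɪ

The consonants /m/, /s/, /d/, /w/ cannot be parsed into a legal (C)(C)V syllable (no codas are permitted; onsets may contain at most 2 consonants).
Each unlicensed consonant becomes the onset of a new syllable: /m/ → /mɪ/, /s/ → /sɪ/, /d/ → /dɪ/, /w/ → /wɪ/.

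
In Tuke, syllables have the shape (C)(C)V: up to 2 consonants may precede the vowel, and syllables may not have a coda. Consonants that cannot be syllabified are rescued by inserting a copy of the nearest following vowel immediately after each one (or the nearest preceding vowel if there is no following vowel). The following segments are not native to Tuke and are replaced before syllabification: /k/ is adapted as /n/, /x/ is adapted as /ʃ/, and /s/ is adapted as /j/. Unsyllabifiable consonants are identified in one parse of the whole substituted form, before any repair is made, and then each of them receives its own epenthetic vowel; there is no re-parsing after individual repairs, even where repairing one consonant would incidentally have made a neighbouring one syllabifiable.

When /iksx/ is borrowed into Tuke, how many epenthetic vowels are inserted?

3

After substitution the input is /injʃ/.
The unsyllabifiable consonants are /n/, /j/, /ʃ/; each receives one epenthetic vowel.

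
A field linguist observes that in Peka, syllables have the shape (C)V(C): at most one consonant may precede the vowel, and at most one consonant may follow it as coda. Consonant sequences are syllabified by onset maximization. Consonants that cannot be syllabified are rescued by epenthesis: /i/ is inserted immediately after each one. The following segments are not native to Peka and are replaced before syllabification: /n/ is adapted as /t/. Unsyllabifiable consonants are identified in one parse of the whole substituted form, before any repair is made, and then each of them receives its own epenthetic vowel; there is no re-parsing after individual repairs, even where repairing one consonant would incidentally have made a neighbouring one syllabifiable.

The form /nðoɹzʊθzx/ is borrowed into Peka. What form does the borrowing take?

Substitution: /n/ → /t/, giving /tðoɹzʊθzx/.
The consonants /t/, /z/, /x/ cannot be parsed into a legal (C)V(C) syllable (at most one coda consonant is licensed; onsets are limited to one consonant).
Epenthesis after each stranded consonant: /t/ → /ti/, /z/ → /zi/, /x/ → /xi/.

tiðoɹzʊθzixi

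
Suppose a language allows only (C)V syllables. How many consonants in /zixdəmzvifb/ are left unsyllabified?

5

Syllabifying with onset maximization leaves /x/, /m/, /z/, /f/, /b/ stranded (no codas are permitted; onsets are limited to one consonant).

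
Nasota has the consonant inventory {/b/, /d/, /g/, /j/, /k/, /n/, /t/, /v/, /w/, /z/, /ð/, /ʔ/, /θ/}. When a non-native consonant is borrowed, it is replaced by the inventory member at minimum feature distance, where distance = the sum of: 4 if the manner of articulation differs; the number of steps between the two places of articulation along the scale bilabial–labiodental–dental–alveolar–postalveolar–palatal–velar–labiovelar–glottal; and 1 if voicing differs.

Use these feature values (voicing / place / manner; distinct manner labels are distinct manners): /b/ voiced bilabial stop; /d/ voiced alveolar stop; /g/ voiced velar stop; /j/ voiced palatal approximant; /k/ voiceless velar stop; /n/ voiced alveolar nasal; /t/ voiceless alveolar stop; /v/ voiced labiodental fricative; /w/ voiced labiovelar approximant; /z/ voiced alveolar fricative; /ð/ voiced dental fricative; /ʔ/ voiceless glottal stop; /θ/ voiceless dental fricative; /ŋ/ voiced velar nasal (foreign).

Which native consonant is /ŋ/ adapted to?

n

/n/ is closest: same manner (nasal), place distance 3 (velar→alveolar), same voicing; total 3. Next closest is /g/ at distance 4.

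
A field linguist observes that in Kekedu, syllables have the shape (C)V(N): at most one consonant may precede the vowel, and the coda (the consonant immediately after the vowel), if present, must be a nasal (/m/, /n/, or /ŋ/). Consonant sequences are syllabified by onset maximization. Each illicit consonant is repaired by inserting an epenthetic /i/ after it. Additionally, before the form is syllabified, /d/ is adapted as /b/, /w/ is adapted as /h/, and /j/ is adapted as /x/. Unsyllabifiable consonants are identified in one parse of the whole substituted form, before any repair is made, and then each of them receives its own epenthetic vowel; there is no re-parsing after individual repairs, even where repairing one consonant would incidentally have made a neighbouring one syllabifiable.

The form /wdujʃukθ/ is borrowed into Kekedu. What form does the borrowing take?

Substitution: /w/ → /h/, /d/ → /b/, /j/ → /x/, giving /hbuxʃukθ/.
Under (C)V(N), the unsyllabifiable consonants are /h/, /x/, /k/, /θ/ (only a nasal (/m/, /n/, or /ŋ/) is licensed in coda position; onsets are limited to one consonant).
Each unlicensed consonant becomes the onset of a new syllable: /h/ → /hi/, /x/ → /xi/, /k/ → /ki/, /θ/ → /θi/.

hibuxiʃukiθi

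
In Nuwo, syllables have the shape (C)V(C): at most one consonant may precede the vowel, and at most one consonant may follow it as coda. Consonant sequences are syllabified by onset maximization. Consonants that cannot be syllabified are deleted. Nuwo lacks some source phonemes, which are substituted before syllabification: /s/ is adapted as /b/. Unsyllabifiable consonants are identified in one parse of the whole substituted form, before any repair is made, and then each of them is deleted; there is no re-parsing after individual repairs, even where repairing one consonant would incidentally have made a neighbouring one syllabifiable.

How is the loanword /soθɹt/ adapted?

boθ

Substitution: /s/ → /b/, giving /boθɹt/.
The consonants /ɹ/, /t/ cannot be parsed into a legal (C)V(C) syllable (at most one coda consonant is licensed; onsets are limited to one consonant).
Each unlicensed consonant is deleted: /ɹ/, /t/.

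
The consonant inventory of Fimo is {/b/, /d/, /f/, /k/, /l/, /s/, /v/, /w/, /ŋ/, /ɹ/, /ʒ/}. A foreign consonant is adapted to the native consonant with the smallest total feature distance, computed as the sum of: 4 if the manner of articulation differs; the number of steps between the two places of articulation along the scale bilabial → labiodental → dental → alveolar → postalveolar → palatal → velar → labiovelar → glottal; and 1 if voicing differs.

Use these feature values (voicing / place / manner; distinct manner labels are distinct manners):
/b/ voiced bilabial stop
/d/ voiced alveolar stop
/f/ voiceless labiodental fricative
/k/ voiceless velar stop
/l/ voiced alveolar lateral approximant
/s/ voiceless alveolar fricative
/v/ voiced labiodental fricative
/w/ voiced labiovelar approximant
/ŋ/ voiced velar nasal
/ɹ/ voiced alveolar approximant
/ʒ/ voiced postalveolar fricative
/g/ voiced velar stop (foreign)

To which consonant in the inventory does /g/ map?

/k/ is closest: same manner (stop), place distance 0 (velar→velar), voicing differs (+1); total 1. Next closest is /d/ at distance 3.

k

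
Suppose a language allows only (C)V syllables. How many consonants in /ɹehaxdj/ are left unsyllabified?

3

Under (C)V, the unsyllabifiable consonants are /x/, /d/, /j/ (no codas are permitted; onsets are limited to one consonant).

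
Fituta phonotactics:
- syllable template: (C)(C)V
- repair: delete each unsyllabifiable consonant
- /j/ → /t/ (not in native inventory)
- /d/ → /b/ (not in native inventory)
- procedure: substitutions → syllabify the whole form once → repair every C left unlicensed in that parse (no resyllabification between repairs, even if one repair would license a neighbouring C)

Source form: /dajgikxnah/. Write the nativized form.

Substitution: /d/ → /b/, /j/ → /t/, giving /batgikxnah/.
The consonants /k/, /h/ cannot be parsed into a legal (C)(C)V syllable (no codas are permitted; onsets may contain at most 2 consonants).
Each unlicensed consonant is deleted: /k/, /h/.

batgixna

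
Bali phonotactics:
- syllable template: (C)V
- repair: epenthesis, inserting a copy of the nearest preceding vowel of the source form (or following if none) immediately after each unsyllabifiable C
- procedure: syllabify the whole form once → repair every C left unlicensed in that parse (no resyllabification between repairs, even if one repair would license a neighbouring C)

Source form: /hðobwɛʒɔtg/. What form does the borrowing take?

hoðobowɛʒɔtɔgɔ

The consonants /h/, /b/, /t/, /g/ cannot be parsed into a legal (C)V syllable (no codas are permitted; onsets are limited to one consonant).
Inserting the epenthetic vowel yields /h/ → /ho/, /b/ → /bo/, /t/ → /tɔ/, /g/ → /gɔ/.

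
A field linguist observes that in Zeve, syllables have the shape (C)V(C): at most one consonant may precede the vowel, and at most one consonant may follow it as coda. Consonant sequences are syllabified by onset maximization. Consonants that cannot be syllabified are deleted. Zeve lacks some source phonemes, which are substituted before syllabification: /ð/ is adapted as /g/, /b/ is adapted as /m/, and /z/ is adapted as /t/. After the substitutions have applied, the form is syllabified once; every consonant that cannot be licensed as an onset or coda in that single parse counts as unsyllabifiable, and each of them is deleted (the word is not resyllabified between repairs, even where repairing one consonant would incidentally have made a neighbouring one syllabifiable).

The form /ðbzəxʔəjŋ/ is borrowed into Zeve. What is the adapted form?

təxʔəj

Substitution: /ð/ → /g/, /b/ → /m/, /z/ → /t/, giving /gmtəxʔəjŋ/.
The consonants /g/, /m/, /ŋ/ cannot be parsed into a legal (C)V(C) syllable (at most one coda consonant is licensed; onsets are limited to one consonant).
Each unlicensed consonant is deleted: /g/, /m/, /ŋ/.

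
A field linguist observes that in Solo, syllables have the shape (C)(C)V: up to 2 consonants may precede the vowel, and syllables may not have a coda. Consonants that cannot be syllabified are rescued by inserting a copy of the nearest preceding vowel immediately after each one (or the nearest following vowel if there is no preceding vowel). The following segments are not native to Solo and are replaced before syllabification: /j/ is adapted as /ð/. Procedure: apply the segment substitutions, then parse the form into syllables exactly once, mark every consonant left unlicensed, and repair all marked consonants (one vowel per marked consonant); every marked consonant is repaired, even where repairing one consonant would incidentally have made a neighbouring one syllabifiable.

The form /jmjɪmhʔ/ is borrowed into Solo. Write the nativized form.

Substitution: /j/ → /ð/, giving /ðmðɪmhʔ/.
The consonants /ð/, /m/, /h/, /ʔ/ cannot be parsed into a legal (C)(C)V syllable (no codas are permitted; onsets may contain at most 2 consonants).
Inserting the epenthetic vowel yields /ð/ → /ðɪ/, /m/ → /mɪ/, /h/ → /hɪ/, /ʔ/ → /ʔɪ/.

ðɪmðɪmɪhɪʔɪ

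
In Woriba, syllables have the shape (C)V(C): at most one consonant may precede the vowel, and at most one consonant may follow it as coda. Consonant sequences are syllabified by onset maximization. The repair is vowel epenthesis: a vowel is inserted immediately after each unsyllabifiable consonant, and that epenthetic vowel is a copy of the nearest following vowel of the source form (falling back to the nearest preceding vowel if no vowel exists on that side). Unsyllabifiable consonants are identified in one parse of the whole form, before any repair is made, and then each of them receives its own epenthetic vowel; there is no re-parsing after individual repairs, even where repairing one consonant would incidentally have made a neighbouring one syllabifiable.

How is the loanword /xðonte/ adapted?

Syllabifying with onset maximization leaves /x/ stranded (at most one coda consonant is licensed; onsets are limited to one consonant).
Epenthesis after each stranded consonant: /x/ → /xo/.

xoðonte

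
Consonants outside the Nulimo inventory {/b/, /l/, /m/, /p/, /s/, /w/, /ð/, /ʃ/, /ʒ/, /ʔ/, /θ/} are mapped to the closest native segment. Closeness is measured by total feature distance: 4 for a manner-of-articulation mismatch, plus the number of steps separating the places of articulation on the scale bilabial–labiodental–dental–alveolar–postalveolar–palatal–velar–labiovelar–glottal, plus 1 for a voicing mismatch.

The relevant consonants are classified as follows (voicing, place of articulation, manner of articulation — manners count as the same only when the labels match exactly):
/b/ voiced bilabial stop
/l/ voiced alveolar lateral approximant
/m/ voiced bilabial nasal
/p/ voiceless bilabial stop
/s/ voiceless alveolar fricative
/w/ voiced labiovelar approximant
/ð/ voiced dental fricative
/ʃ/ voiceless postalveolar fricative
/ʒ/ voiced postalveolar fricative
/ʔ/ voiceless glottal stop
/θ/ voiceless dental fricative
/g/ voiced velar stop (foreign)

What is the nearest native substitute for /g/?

/ʔ/ is closest: same manner (stop), place distance 2 (velar→glottal), voicing differs (+1); total 3. Next closest is /w/ at distance 5.

ʔ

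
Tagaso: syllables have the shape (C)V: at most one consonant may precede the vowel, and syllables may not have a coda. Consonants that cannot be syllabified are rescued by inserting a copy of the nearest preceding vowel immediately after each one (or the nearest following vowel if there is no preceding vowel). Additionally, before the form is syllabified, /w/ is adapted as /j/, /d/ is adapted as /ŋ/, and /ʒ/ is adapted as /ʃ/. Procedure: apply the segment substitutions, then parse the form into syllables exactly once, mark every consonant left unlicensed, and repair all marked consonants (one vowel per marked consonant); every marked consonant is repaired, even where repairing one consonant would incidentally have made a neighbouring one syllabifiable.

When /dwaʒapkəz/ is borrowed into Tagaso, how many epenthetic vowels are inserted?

3

After substitution the input is /ŋjaʃapkəz/.
The unsyllabifiable consonants are /ŋ/, /p/, /z/; each receives one epenthetic vowel.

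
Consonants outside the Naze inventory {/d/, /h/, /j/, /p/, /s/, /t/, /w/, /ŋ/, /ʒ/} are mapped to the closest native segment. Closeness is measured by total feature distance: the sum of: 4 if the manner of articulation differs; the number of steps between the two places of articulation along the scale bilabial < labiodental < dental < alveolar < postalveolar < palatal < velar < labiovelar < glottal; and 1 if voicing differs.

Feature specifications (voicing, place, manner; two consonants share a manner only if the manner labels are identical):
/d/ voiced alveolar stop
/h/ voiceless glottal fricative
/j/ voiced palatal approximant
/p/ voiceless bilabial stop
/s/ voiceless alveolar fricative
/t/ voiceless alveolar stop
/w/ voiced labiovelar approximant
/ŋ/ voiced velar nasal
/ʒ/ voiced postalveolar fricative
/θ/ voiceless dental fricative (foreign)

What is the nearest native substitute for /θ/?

/s/ is closest: same manner (fricative), place distance 1 (dental→alveolar), same voicing; total 1. Next closest is /ʒ/ at distance 3.

s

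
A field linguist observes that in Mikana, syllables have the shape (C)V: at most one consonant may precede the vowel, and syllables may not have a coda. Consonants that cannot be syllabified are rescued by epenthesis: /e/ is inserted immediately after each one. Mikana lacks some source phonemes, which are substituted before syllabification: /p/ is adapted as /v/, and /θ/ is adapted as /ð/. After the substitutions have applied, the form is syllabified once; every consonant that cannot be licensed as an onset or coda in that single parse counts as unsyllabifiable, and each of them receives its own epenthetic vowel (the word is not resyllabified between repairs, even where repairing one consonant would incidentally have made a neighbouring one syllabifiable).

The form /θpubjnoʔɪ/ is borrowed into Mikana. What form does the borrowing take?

ðevubejenoʔɪ

Substitution: /θ/ → /ð/, /p/ → /v/, giving /ðvubjnoʔɪ/.
Syllabifying with onset maximization leaves /ð/, /b/, /j/ stranded (no codas are permitted; onsets are limited to one consonant).
Epenthesis after each stranded consonant: /ð/ → /ðe/, /b/ → /be/, /j/ → /je/.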